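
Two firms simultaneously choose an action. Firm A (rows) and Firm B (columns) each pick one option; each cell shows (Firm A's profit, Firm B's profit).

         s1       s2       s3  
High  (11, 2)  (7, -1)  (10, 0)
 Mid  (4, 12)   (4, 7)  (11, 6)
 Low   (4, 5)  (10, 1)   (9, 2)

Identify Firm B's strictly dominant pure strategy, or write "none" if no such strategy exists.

s1

s1 vs s2: High: 2>-1, Mid: 12>7, Low: 5>1.
s1 vs s3: High: 2>0, Mid: 12>6, Low: 5>2.
s1 strictly beats every other strategy against every opponent action, so it is strictly dominant.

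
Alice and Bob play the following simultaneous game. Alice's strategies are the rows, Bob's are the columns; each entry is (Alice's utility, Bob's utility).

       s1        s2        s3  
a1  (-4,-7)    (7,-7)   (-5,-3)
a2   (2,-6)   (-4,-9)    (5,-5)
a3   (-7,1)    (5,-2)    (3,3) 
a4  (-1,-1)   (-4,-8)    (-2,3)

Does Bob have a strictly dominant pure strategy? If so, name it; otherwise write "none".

s3 vs s1: a1: -3>-7, a2: -5>-6, a3: 3>1, a4: 3>-1.
s3 vs s2: a1: -3>-7, a2: -5>-9, a3: 3>-2, a4: 3>-8.
s3 strictly beats every other strategy against every opponent action, so it is strictly dominant.

s3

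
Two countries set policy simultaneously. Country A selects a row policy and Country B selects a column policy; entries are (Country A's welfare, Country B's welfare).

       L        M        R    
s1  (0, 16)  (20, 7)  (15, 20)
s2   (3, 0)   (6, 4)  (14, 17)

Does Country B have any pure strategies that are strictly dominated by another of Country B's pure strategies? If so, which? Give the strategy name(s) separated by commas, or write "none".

R strictly dominates L — s1: 20>16, s2: 17>0.
M is strictly dominated by R (s1: 20>7, s2: 17>4).
Nothing dominates R: L at s1 (20>16); M at s1 (20>7).

L, M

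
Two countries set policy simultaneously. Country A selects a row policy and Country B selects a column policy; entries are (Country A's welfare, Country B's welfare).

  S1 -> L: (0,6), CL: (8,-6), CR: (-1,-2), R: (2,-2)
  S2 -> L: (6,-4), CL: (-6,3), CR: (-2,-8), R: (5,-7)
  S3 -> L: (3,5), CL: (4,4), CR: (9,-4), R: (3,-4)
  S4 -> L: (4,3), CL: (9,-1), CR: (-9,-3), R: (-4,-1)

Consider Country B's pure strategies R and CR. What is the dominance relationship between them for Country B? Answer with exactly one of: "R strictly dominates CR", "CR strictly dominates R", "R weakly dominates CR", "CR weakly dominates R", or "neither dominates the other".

Compare R to CR across each opponent action: S1: -2=-2, S2: -7>-8, S3: -4=-4, S4: -1>-3.
R is at least as good everywhere and strictly better somewhere (tied only at S1, S3), so R weakly but not strictly dominates CR.

R weakly dominates CR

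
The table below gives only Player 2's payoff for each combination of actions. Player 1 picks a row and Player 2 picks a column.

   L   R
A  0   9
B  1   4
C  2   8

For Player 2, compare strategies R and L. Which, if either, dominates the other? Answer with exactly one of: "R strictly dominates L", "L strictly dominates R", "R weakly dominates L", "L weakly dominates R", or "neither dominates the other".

R strictly dominates L

Compare R to L across every action of Player 1: A: 9>0, B: 4>1, C: 8>2.
R gives a strictly higher payoff against every action of Player 1, so R strictly dominates L.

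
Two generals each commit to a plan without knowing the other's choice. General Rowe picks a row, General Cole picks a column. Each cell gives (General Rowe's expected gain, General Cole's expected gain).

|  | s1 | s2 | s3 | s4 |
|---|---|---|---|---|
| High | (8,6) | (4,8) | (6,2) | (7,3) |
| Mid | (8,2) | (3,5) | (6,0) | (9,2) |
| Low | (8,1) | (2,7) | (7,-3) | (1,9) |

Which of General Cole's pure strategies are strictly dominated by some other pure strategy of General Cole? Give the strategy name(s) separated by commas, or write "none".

s1, s3

s1: dominated, since s2 does at least as well everywhere (High: 8>6, Mid: 5>2, Low: 7>1).
Nothing dominates s2: s1 at High (8>6); s3 at High (8>2); s4 at High (8>3).
s3 is strictly dominated by s1 (High: 6>2, Mid: 2>0, Low: 1>-3).
Nothing dominates s4: s1 at Mid (2=2); s2 at Low (9>7); s3 at High (3>2).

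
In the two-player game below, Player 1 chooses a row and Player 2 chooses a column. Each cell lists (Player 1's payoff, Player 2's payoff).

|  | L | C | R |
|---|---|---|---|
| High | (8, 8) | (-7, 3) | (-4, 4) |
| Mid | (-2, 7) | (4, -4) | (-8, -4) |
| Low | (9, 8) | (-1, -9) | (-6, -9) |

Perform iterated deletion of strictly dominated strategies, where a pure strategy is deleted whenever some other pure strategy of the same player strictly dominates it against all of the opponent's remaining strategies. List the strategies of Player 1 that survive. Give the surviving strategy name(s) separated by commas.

Player 2's strategy C is strictly dominated by L (High: 8>3, Mid: 7>-4, Low: 8>-9) and is removed.
For Player 1, High strictly dominates Mid on the remaining columns (L: 8>-2, R: -4>-8); eliminate Mid.
For Player 2, L strictly dominates R on the remaining rows (High: 8>4, Low: 8>-9); eliminate R.
Row High is eliminated: Low beats it against every remaining column (L: 9>8).
Among the remaining strategies, none is strictly dominated by another pure strategy of the same player, so the elimination stops.
Surviving strategies — Player 1: {Low}; Player 2: {L}.

Low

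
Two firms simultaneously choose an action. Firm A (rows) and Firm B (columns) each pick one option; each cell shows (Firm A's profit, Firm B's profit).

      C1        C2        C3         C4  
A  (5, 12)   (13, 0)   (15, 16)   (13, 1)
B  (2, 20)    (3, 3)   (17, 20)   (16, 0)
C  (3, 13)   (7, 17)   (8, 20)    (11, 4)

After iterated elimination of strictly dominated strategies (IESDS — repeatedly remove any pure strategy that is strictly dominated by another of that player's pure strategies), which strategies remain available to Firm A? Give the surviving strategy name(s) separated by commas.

For Firm A, A strictly dominates C on the remaining columns (C1: 5>3, C2: 13>7, C3: 15>8, C4: 13>11); eliminate C.
Column C2 is eliminated: C1 beats it against every remaining row (A: 12>0, B: 20>3).
For Firm B, C1 strictly dominates C4 on the remaining rows (A: 12>1, B: 20>0); eliminate C4.
Among the remaining strategies, none is strictly dominated by another pure strategy of the same player, so the elimination stops.
Surviving strategies — Firm A: {A, B}; Firm B: {C1, C3}.

A, B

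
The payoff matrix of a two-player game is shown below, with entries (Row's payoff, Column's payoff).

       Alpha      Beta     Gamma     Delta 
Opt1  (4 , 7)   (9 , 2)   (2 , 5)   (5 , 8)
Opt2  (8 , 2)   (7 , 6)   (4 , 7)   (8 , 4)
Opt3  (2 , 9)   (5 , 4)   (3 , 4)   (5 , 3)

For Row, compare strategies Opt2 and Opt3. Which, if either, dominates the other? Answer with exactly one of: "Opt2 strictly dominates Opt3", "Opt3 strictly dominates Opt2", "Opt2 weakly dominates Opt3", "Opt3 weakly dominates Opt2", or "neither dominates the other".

Opt2 strictly dominates Opt3

Opt2's payoffs vs Opt3's, by Column's action — Alpha: 8>2, Beta: 7>5, Gamma: 4>3, Delta: 8>5.
Opt2 gives a strictly higher payoff against each opponent action, so Opt2 strictly dominates Opt3.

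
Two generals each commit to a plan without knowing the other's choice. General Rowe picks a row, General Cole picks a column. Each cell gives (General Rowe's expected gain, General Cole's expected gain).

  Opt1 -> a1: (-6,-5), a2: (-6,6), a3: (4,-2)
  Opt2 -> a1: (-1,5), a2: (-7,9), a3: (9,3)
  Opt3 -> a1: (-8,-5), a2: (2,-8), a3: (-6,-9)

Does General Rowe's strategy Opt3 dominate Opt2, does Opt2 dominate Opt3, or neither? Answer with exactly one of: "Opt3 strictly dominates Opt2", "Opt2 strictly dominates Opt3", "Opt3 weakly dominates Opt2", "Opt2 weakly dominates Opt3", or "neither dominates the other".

neither dominates the other

Compare Opt3 to Opt2 across every action of General Cole: a1: -8<-1, a2: 2>-7, a3: -6<9.
Opt3 does better at a2 but worse at a1, a3; neither strategy dominates the other.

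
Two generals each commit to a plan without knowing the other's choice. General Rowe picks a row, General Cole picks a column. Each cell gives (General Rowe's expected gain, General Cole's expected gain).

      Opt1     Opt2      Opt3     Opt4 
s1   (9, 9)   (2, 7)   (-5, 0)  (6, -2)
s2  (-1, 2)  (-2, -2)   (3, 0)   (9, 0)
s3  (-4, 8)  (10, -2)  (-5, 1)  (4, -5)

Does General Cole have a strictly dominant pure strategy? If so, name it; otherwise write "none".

Opt1

Opt1 vs Opt2: s1: 9>7, s2: 2>-2, s3: 8>-2.
Opt1 vs Opt3: s1: 9>0, s2: 2>0, s3: 8>1.
Opt1 vs Opt4: s1: 9>-2, s2: 2>0, s3: 8>-5.
Opt1 strictly beats every other strategy against every opponent action, so it is strictly dominant.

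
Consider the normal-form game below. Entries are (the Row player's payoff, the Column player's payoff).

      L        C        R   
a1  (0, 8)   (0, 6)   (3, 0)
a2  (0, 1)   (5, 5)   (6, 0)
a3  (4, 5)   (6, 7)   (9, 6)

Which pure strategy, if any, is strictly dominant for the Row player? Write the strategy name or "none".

a3

a3 vs a1: L: 4>0, C: 6>0, R: 9>3.
a3 vs a2: L: 4>0, C: 6>5, R: 9>6.
a3 strictly beats every other strategy against every opponent action, so it is strictly dominant.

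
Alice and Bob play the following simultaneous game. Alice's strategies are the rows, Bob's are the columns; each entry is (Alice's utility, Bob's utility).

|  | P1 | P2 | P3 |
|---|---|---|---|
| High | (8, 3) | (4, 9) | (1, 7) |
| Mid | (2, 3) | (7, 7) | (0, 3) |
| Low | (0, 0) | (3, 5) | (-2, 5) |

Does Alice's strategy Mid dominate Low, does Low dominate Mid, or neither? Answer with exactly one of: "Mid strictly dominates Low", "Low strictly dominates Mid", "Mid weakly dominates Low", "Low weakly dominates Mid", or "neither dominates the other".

Mid strictly dominates Low

Mid's payoffs vs Low's, by Bob's action — P1: 2>0, P2: 7>3, P3: 0>-2.
Every comparison favours Mid, so Mid strictly dominates Low.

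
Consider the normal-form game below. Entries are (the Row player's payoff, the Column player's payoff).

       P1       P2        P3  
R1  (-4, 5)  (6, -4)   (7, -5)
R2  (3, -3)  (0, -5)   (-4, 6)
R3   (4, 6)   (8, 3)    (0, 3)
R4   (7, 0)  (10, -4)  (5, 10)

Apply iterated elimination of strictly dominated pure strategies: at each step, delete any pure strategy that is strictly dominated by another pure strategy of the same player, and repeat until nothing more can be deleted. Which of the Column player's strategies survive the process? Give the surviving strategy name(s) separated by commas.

The Row player's strategy R2 is strictly dominated by R3 (P1: 4>3, P2: 8>0, P3: 0>-4) and is removed.
For the Row player, R4 strictly dominates R3 on the remaining columns (P1: 7>4, P2: 10>8, P3: 5>0); eliminate R3.
The Column player's strategy P2 is strictly dominated by P1 (R1: 5>-4, R4: 0>-4) and is removed.
Among the remaining strategies, none is strictly dominated by another pure strategy of the same player, so the elimination stops.
Surviving strategies — the Row player: {R1, R4}; the Column player: {P1, P3}.

P1, P3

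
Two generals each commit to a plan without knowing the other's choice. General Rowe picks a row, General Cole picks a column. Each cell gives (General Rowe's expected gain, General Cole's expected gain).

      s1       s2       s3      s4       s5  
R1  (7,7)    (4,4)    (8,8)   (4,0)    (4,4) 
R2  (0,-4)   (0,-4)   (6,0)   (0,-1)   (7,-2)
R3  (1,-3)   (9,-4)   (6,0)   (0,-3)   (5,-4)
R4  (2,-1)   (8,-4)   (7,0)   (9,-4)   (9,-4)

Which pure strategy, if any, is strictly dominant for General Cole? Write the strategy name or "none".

s3 vs s1: R1: 8>7, R2: 0>-4, R3: 0>-3, R4: 0>-1.
s3 vs s2: R1: 8>4, R2: 0>-4, R3: 0>-4, R4: 0>-4.
s3 vs s4: R1: 8>0, R2: 0>-1, R3: 0>-3, R4: 0>-4.
s3 vs s5: R1: 8>4, R2: 0>-2, R3: 0>-4, R4: 0>-4.
s3 strictly beats every other strategy against every opponent action, so it is strictly dominant.

s3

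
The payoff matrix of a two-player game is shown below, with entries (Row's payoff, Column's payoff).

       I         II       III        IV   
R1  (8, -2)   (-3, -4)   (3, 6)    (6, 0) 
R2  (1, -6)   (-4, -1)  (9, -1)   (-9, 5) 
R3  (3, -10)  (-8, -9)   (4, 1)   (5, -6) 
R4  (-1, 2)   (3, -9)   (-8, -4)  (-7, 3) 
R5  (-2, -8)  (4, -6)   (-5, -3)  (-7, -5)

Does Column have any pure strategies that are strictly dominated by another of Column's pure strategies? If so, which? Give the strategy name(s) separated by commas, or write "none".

I is strictly dominated by IV (R1: 0>-2, R2: 5>-6, R3: -6>-10, R4: 3>2, R5: -5>-8).
II is strictly dominated by IV (R1: 0>-4, R2: 5>-1, R3: -6>-9, R4: 3>-9, R5: -5>-6).
III is not dominated — it holds its own against I at R1 (6>-2); II at R1 (6>-4); IV at R1 (6>0).
IV: no other strategy beats it everywhere (I at R1 (0>-2); II at R1 (0>-4); III at R2 (5>-1)).

I, II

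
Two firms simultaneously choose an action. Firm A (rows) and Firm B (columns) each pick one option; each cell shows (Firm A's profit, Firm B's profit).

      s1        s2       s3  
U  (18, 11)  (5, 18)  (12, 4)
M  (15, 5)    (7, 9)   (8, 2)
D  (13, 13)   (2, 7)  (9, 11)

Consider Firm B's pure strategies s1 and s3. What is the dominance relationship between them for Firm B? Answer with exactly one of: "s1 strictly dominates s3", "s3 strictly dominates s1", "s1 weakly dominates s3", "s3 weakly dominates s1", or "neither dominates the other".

s1's payoffs vs s3's, by Firm A's action — U: 11>4, M: 5>2, D: 13>11.
Every comparison favours s1, so s1 strictly dominates s3.

s1 strictly dominates s3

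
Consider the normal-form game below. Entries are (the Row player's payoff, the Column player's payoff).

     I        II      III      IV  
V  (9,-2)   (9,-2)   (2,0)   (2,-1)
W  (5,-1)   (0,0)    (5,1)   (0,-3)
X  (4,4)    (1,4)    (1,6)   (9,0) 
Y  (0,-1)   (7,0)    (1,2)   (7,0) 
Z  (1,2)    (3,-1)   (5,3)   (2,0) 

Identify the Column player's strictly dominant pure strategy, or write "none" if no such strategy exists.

III

III vs I: V: 0>-2, W: 1>-1, X: 6>4, Y: 2>-1, Z: 3>2.
III vs II: V: 0>-2, W: 1>0, X: 6>4, Y: 2>0, Z: 3>-1.
III vs IV: V: 0>-1, W: 1>-3, X: 6>0, Y: 2>0, Z: 3>0.
III strictly beats every other strategy against every opponent action, so it is strictly dominant.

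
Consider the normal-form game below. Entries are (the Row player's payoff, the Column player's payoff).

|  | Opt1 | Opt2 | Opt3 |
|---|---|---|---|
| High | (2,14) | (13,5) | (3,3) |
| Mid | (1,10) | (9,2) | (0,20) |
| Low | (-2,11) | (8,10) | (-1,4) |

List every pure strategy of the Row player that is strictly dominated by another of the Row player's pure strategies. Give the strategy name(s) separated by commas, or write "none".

Nothing dominates High: Mid at Opt1 (2>1); Low at Opt1 (2>-2).
Mid: dominated, since High does at least as well everywhere (Opt1: 2>1, Opt2: 13>9, Opt3: 3>0).
High strictly dominates Low — Opt1: 2>-2, Opt2: 13>8, Opt3: 3>-1.

Mid, Low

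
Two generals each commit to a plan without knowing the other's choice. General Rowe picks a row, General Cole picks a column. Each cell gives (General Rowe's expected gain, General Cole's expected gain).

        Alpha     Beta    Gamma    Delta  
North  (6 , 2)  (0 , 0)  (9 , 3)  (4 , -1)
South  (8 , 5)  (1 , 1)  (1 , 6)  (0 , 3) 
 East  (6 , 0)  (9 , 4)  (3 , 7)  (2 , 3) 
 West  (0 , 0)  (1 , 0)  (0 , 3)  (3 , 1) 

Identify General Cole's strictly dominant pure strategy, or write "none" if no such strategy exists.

Gamma vs Alpha: North: 3>2, South: 6>5, East: 7>0, West: 3>0.
Gamma vs Beta: North: 3>0, South: 6>1, East: 7>4, West: 3>0.
Gamma vs Delta: North: 3>-1, South: 6>3, East: 7>3, West: 3>1.
Gamma strictly beats every other strategy against every opponent action, so it is strictly dominant.

Gamma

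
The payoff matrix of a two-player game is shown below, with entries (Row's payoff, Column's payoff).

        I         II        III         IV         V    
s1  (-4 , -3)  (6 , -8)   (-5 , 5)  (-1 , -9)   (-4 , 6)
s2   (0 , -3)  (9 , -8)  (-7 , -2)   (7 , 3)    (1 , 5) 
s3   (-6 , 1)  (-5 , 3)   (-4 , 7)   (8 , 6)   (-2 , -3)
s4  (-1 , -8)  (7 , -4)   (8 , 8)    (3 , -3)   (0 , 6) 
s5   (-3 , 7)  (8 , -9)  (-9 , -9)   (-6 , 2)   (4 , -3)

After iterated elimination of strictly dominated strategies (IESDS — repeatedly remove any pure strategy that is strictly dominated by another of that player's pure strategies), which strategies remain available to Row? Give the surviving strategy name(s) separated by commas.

s2, s3, s4, s5

Row s1 is eliminated: s4 beats it against every remaining column (I: -1>-4, II: 7>6, III: 8>-5, IV: 3>-1, V: 0>-4).
Column's strategy II is strictly dominated by IV (s2: 3>-8, s3: 6>3, s4: -3>-4, s5: 2>-9) and is removed.
Among the remaining strategies, none is strictly dominated by another pure strategy of the same player, so the elimination stops.
Surviving strategies — Row: {s2, s3, s4, s5}; Column: {I, III, IV, V}.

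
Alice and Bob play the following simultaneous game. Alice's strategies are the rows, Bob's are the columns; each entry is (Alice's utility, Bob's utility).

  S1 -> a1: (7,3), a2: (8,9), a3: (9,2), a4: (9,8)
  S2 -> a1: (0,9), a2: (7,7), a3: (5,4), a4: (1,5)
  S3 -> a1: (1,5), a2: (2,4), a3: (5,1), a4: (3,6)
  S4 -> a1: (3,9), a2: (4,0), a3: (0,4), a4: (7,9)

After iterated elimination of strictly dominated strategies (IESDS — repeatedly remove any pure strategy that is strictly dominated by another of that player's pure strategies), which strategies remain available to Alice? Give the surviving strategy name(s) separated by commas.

S1

Row S2 is eliminated: S1 beats it against every remaining column (a1: 7>0, a2: 8>7, a3: 9>5, a4: 9>1).
Alice's strategy S3 is strictly dominated by S1 (a1: 7>1, a2: 8>2, a3: 9>5, a4: 9>3) and is removed.
Alice's strategy S4 is strictly dominated by S1 (a1: 7>3, a2: 8>4, a3: 9>0, a4: 9>7) and is removed.
For Bob, a2 strictly dominates a1 on the remaining rows (S1: 9>3); eliminate a1.
For Bob, a2 strictly dominates a3 on the remaining rows (S1: 9>2); eliminate a3.
Column a4 is eliminated: a2 beats it against every remaining row (S1: 9>8).
Among the remaining strategies, none is strictly dominated by another pure strategy of the same player, so the elimination stops.
Surviving strategies — Alice: {S1}; Bob: {a2}.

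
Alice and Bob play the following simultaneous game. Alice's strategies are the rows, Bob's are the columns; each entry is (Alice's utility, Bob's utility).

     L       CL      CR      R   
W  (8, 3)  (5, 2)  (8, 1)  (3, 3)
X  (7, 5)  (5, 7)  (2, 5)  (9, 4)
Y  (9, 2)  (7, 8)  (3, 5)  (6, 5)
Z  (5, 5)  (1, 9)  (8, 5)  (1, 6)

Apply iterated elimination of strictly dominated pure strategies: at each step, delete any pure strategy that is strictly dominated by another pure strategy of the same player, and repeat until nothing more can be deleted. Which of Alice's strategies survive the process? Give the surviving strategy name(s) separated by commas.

Column CR is eliminated: CL beats it against every remaining row (W: 2>1, X: 7>5, Y: 8>5, Z: 9>5).
Alice's strategy W is strictly dominated by Y (L: 9>8, CL: 7>5, R: 6>3) and is removed.
For Alice, X strictly dominates Z on the remaining columns (L: 7>5, CL: 5>1, R: 9>1); eliminate Z.
Column L is eliminated: CL beats it against every remaining row (X: 7>5, Y: 8>2).
Bob's strategy R is strictly dominated by CL (X: 7>4, Y: 8>5) and is removed.
Row X is eliminated: Y beats it against every remaining column (CL: 7>5).
Among the remaining strategies, none is strictly dominated by another pure strategy of the same player, so the elimination stops.
Surviving strategies — Alice: {Y}; Bob: {CL}.

Y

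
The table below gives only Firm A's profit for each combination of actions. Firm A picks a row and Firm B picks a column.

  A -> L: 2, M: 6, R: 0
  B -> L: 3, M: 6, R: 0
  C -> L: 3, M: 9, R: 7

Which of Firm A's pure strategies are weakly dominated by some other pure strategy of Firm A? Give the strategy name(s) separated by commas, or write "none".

A, B

A is weakly dominated by B (L: 3>2, M: 6=6, R: 0=0).
C weakly dominates B — L: 3=3, M: 9>6, R: 7>0.
C: no other strategy beats it everywhere (A at L (3>2); B at M (9>6)).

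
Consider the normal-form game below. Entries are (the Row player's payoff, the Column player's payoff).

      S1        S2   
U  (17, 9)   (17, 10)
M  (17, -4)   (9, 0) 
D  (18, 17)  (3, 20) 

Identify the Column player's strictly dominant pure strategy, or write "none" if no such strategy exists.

S2

S2 vs S1: U: 10>9, M: 0>-4, D: 20>17.
S2 strictly beats every other strategy against every opponent action, so it is strictly dominant.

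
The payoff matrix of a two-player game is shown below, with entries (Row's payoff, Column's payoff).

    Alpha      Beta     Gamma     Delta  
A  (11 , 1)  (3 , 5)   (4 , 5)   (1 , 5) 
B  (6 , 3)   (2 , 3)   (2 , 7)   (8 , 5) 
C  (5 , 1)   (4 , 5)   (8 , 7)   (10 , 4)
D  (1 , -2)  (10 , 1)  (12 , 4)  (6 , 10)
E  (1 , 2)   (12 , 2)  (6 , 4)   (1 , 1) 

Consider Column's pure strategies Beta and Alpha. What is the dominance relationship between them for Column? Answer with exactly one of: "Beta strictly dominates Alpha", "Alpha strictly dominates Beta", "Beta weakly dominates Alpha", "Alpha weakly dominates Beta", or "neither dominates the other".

Beta's payoffs vs Alpha's, by Row's action — A: 5>1, B: 3=3, C: 5>1, D: 1>-2, E: 2=2.
Beta is at least as good everywhere and strictly better somewhere (tied only at B, E), so Beta weakly but not strictly dominates Alpha.

Beta weakly dominates Alpha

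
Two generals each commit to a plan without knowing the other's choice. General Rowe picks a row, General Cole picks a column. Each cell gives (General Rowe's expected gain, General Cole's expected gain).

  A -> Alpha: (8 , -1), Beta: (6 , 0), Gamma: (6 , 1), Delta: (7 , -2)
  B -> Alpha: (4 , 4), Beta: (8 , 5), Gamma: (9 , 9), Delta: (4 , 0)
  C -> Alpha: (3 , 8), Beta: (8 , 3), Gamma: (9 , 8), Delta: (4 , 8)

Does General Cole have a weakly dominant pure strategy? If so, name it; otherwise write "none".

Gamma

Gamma vs Alpha: A: 1>-1, B: 9>4, C: 8=8.
Gamma vs Beta: A: 1>0, B: 9>5, C: 8>3.
Gamma vs Delta: A: 1>-2, B: 9>0, C: 8=8.
Gamma is at least as good as every other strategy against every opponent action, so it is weakly dominant.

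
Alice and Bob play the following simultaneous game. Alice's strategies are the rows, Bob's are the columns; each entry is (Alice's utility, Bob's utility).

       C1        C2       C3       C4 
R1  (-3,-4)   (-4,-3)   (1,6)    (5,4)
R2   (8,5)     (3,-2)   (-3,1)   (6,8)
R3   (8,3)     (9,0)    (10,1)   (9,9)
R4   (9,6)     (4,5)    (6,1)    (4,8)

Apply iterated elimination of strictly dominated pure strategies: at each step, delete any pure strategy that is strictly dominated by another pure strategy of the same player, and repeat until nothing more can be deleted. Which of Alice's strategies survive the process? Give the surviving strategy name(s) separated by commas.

R3

Row R1 is eliminated: R3 beats it against every remaining column (C1: 8>-3, C2: 9>-4, C3: 10>1, C4: 9>5).
Bob's strategy C1 is strictly dominated by C4 (R2: 8>5, R3: 9>3, R4: 8>6) and is removed.
Row R2 is eliminated: R3 beats it against every remaining column (C2: 9>3, C3: 10>-3, C4: 9>6).
Row R4 is eliminated: R3 beats it against every remaining column (C2: 9>4, C3: 10>6, C4: 9>4).
For Bob, C3 strictly dominates C2 on the remaining rows (R3: 1>0); eliminate C2.
Bob's strategy C3 is strictly dominated by C4 (R3: 9>1) and is removed.
Among the remaining strategies, none is strictly dominated by another pure strategy of the same player, so the elimination stops.
Surviving strategies — Alice: {R3}; Bob: {C4}.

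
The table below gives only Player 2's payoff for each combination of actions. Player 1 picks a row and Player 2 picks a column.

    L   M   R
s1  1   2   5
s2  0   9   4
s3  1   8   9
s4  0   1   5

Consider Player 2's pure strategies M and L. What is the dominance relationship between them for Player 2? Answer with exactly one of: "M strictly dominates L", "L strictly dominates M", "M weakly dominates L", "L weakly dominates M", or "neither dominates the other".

M's payoffs vs L's, by Player 1's action — s1: 2>1, s2: 9>0, s3: 8>1, s4: 1>0.
Every comparison favours M, so M strictly dominates L.

M strictly dominates L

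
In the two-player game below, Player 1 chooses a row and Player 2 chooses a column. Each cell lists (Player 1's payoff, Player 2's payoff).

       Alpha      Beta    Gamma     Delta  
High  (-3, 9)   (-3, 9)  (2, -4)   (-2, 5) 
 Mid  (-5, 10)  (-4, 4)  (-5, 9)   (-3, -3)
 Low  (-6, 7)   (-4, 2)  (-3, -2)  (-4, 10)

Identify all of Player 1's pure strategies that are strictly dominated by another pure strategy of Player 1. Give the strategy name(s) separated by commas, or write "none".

High is not dominated — it holds its own against Mid at Alpha (-3>-5); Low at Alpha (-3>-6).
High strictly dominates Mid — Alpha: -3>-5, Beta: -3>-4, Gamma: 2>-5, Delta: -2>-3.
High strictly dominates Low — Alpha: -3>-6, Beta: -3>-4, Gamma: 2>-3, Delta: -2>-4.

Mid, Low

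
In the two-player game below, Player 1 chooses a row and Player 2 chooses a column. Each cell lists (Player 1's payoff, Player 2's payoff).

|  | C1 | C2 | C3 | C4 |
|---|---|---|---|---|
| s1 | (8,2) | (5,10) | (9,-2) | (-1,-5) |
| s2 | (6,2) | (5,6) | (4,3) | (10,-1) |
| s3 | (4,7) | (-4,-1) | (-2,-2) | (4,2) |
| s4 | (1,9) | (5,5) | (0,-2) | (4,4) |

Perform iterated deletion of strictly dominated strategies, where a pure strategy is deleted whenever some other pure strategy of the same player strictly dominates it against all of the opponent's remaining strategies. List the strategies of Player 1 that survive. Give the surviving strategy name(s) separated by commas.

s1, s2, s4

Row s3 is eliminated: s2 beats it against every remaining column (C1: 6>4, C2: 5>-4, C3: 4>-2, C4: 10>4).
Player 2's strategy C3 is strictly dominated by C2 (s1: 10>-2, s2: 6>3, s4: 5>-2) and is removed.
For Player 2, C1 strictly dominates C4 on the remaining rows (s1: 2>-5, s2: 2>-1, s4: 9>4); eliminate C4.
Among the remaining strategies, none is strictly dominated by another pure strategy of the same player, so the elimination stops.
Surviving strategies — Player 1: {s1, s2, s4}; Player 2: {C1, C2}.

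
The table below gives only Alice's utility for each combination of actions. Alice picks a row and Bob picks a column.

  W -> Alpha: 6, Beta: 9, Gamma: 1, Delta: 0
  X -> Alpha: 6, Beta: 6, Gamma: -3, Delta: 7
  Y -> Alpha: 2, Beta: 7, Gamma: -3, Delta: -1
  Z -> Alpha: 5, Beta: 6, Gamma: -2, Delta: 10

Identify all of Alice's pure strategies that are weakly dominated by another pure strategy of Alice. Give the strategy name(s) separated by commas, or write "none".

W: no other strategy beats it everywhere (X at Beta (9>6); Y at Alpha (6>2); Z at Alpha (6>5)).
X is not dominated — it holds its own against W at Delta (7>0); Y at Alpha (6>2); Z at Alpha (6>5).
Y is weakly dominated by W (Alpha: 6>2, Beta: 9>7, Gamma: 1>-3, Delta: 0>-1).
Z is not dominated — it holds its own against W at Delta (10>0); X at Gamma (-2>-3); Y at Alpha (5>2).

Y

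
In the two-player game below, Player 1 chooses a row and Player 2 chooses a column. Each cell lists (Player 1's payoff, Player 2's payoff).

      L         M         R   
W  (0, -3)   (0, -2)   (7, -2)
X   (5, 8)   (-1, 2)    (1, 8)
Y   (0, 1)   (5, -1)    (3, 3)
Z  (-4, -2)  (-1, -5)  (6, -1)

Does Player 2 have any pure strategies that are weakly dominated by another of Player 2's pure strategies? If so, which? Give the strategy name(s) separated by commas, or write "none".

L, M

R weakly dominates L — W: -2>-3, X: 8=8, Y: 3>1, Z: -1>-2.
M is weakly dominated by R (W: -2=-2, X: 8>2, Y: 3>-1, Z: -1>-5).
R: no other strategy beats it everywhere (L at W (-2>-3); M at X (8>2)).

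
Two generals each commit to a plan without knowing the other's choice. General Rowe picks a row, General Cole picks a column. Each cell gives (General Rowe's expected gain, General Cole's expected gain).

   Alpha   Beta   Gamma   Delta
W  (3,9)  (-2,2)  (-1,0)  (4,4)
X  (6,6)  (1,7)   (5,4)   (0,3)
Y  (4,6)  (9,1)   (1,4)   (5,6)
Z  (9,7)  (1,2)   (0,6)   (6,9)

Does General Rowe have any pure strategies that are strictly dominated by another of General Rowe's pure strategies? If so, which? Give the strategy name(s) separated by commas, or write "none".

W: dominated, since Y does at least as well everywhere (Alpha: 4>3, Beta: 9>-2, Gamma: 1>-1, Delta: 5>4).
X: no other strategy beats it everywhere (W at Alpha (6>3); Y at Alpha (6>4); Z at Beta (1=1)).
Nothing dominates Y: W at Alpha (4>3); X at Beta (9>1); Z at Beta (9>1).
Z: no other strategy beats it everywhere (W at Alpha (9>3); X at Alpha (9>6); Y at Alpha (9>4)).

W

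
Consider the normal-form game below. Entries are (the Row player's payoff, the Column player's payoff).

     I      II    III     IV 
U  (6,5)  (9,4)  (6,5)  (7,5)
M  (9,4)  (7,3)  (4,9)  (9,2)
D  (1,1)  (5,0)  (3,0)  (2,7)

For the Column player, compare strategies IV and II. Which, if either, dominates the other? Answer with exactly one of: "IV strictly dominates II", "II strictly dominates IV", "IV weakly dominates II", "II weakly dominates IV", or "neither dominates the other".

neither dominates the other

Compare IV to II across each opponent action: U: 5>4, M: 2<3, D: 7>0.
IV does better at U, D but worse at M; neither strategy dominates the other.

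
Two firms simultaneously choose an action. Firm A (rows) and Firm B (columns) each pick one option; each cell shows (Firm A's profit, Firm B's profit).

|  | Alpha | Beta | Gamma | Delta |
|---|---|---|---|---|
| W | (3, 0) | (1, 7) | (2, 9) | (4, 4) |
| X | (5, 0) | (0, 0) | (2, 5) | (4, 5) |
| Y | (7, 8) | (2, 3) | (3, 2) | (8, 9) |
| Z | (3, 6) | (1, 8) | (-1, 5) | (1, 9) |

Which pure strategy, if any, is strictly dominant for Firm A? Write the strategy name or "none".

Y

Y vs W: Alpha: 7>3, Beta: 2>1, Gamma: 3>2, Delta: 8>4.
Y vs X: Alpha: 7>5, Beta: 2>0, Gamma: 3>2, Delta: 8>4.
Y vs Z: Alpha: 7>3, Beta: 2>1, Gamma: 3>-1, Delta: 8>1.
Y strictly beats every other strategy against every opponent action, so it is strictly dominant.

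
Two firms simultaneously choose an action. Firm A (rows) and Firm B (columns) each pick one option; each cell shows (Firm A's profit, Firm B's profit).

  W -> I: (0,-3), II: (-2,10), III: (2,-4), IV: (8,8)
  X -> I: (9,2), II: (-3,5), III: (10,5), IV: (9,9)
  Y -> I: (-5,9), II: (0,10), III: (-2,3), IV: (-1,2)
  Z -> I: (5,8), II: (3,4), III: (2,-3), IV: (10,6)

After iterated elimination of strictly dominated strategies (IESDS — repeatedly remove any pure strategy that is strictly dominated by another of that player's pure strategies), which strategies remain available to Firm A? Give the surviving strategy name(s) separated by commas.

For Firm A, Z strictly dominates Y on the remaining columns (I: 5>-5, II: 3>0, III: 2>-2, IV: 10>-1); eliminate Y.
Firm B's strategy III is strictly dominated by IV (W: 8>-4, X: 9>5, Z: 6>-3) and is removed.
Row W is eliminated: Z beats it against every remaining column (I: 5>0, II: 3>-2, IV: 10>8).
Firm B's strategy II is strictly dominated by IV (X: 9>5, Z: 6>4) and is removed.
Among the remaining strategies, none is strictly dominated by another pure strategy of the same player, so the elimination stops.
Surviving strategies — Firm A: {X, Z}; Firm B: {I, IV}.

X, Z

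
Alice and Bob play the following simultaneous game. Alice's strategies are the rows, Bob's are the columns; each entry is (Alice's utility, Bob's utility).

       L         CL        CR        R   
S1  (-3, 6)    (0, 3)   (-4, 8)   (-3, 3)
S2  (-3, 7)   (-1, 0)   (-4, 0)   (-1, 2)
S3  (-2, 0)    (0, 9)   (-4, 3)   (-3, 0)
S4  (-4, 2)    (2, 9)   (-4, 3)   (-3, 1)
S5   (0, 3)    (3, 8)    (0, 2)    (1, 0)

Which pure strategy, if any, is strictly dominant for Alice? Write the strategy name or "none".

S5 vs S1: L: 0>-3, CL: 3>0, CR: 0>-4, R: 1>-3.
S5 vs S2: L: 0>-3, CL: 3>-1, CR: 0>-4, R: 1>-1.
S5 vs S3: L: 0>-2, CL: 3>0, CR: 0>-4, R: 1>-3.
S5 vs S4: L: 0>-4, CL: 3>2, CR: 0>-4, R: 1>-3.
S5 strictly beats every other strategy against every opponent action, so it is strictly dominant.

S5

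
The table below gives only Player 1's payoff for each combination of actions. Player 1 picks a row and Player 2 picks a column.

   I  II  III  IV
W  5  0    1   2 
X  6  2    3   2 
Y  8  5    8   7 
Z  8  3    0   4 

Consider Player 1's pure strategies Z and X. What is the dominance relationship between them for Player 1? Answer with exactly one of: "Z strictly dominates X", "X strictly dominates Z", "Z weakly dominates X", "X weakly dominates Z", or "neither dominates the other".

Compare Z to X across every action of Player 2: I: 8>6, II: 3>2, III: 0<3, IV: 4>2.
Z does better at I, II, IV but worse at III; neither strategy dominates the other.

neither dominates the other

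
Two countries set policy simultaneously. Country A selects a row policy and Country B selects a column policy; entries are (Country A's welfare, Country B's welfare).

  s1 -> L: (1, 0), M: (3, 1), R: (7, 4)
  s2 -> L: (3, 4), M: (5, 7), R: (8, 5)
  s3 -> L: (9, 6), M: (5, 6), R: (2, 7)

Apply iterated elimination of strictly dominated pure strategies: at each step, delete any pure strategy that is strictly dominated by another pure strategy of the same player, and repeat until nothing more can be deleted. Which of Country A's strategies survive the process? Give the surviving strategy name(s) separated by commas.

s2, s3

For Country A, s2 strictly dominates s1 on the remaining columns (L: 3>1, M: 5>3, R: 8>7); eliminate s1.
Column L is eliminated: R beats it against every remaining row (s2: 5>4, s3: 7>6).
Among the remaining strategies, none is strictly dominated by another pure strategy of the same player, so the elimination stops.
Surviving strategies — Country A: {s2, s3}; Country B: {M, R}.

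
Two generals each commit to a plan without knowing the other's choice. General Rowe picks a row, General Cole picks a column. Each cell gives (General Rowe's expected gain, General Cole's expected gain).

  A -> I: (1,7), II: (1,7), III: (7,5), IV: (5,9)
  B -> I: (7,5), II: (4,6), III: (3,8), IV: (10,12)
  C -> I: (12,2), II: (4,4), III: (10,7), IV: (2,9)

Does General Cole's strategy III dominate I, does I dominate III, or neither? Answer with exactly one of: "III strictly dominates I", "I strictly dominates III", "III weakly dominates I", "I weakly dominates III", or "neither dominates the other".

Compare III to I across each choice by General Rowe: A: 5<7, B: 8>5, C: 7>2.
III does better at B, C but worse at A; neither strategy dominates the other.

neither dominates the other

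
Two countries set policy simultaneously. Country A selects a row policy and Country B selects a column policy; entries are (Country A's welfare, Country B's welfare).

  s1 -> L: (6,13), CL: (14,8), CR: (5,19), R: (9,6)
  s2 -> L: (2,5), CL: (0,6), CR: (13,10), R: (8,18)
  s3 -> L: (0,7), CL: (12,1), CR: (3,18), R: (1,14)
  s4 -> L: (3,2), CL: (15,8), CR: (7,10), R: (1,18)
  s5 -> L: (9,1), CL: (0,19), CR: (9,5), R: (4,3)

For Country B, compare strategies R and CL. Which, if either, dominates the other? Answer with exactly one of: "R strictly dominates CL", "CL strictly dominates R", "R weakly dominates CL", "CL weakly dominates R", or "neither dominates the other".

neither dominates the other

R's payoffs vs CL's, by Country A's action — s1: 6<8, s2: 18>6, s3: 14>1, s4: 18>8, s5: 3<19.
R does better at s2, s3, s4 but worse at s1, s5; neither strategy dominates the other.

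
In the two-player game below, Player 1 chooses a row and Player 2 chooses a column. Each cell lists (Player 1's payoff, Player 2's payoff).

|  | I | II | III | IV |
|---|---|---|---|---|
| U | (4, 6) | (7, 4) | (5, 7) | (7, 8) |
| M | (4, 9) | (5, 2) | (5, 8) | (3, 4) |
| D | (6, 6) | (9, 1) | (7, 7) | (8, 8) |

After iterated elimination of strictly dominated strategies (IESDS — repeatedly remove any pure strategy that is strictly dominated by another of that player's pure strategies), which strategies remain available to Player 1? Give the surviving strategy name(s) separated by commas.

Row U is eliminated: D beats it against every remaining column (I: 6>4, II: 9>7, III: 7>5, IV: 8>7).
Row M is eliminated: D beats it against every remaining column (I: 6>4, II: 9>5, III: 7>5, IV: 8>3).
For Player 2, III strictly dominates I on the remaining rows (D: 7>6); eliminate I.
For Player 2, III strictly dominates II on the remaining rows (D: 7>1); eliminate II.
For Player 2, IV strictly dominates III on the remaining rows (D: 8>7); eliminate III.
Among the remaining strategies, none is strictly dominated by another pure strategy of the same player, so the elimination stops.
Surviving strategies — Player 1: {D}; Player 2: {IV}.

D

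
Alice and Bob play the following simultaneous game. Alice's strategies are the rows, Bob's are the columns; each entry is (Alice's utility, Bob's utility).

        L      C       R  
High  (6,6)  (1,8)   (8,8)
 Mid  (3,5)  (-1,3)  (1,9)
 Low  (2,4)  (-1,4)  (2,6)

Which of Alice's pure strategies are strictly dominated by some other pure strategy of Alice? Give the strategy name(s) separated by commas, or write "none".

Mid, Low

High: no other strategy beats it everywhere (Mid at L (6>3); Low at L (6>2)).
Mid is strictly dominated by High (L: 6>3, C: 1>-1, R: 8>1).
Low: dominated, since High does at least as well everywhere (L: 6>2, C: 1>-1, R: 8>2).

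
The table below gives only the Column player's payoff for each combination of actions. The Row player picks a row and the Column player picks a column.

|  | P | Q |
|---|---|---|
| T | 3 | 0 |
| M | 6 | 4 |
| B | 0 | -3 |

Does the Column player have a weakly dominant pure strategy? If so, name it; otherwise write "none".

P

P vs Q: T: 3>0, M: 6>4, B: 0>-3.
P is at least as good as every other strategy against every opponent action, so it is weakly dominant.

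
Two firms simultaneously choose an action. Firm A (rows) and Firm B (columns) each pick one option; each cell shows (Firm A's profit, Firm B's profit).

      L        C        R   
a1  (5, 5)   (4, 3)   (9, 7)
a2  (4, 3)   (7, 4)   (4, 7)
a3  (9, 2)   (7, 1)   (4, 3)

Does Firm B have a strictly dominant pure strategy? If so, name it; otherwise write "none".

R

R vs L: a1: 7>5, a2: 7>3, a3: 3>2.
R vs C: a1: 7>3, a2: 7>4, a3: 3>1.
R strictly beats every other strategy against every opponent action, so it is strictly dominant.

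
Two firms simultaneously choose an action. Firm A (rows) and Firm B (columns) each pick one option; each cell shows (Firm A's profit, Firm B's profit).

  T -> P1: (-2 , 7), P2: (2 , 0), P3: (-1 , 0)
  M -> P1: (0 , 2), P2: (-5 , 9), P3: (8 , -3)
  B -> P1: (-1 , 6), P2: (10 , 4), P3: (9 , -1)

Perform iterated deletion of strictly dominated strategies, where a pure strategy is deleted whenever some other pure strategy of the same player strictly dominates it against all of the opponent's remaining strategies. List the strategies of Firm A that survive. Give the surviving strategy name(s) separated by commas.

Row T is eliminated: B beats it against every remaining column (P1: -1>-2, P2: 10>2, P3: 9>-1).
For Firm B, P1 strictly dominates P3 on the remaining rows (M: 2>-3, B: 6>-1); eliminate P3.
Among the remaining strategies, none is strictly dominated by another pure strategy of the same player, so the elimination stops.
Surviving strategies — Firm A: {M, B}; Firm B: {P1, P2}.

M, B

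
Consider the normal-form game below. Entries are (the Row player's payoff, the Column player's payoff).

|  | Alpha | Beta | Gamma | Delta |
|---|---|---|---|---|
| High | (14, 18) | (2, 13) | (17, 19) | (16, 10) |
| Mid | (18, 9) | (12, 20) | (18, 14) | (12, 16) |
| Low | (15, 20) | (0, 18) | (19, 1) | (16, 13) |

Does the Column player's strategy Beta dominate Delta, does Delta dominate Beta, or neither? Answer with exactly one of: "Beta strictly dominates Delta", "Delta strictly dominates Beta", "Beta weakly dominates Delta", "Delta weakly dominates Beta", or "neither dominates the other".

Beta's payoffs vs Delta's, by the Row player's action — High: 13>10, Mid: 20>16, Low: 18>13.
Every comparison favours Beta, so Beta strictly dominates Delta.

Beta strictly dominates Delta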